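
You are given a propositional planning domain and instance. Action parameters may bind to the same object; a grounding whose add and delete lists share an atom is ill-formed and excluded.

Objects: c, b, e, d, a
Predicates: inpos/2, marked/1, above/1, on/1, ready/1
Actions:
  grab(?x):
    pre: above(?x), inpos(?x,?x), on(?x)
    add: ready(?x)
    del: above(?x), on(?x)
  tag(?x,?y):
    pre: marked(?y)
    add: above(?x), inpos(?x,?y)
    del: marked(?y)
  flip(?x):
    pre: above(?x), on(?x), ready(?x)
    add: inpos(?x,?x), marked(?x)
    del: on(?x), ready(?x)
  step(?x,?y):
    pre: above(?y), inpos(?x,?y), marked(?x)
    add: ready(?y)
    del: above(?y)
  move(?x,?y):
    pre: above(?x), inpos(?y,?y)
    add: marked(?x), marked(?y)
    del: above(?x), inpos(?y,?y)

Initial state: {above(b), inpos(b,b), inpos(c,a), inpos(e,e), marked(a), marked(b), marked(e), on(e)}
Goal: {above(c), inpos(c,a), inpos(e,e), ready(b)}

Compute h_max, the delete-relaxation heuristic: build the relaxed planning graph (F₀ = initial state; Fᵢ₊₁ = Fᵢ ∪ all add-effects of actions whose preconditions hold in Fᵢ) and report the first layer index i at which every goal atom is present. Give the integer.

F0 = init (8 atoms)
F1 = F0 ∪ {above(a), above(c), above(d), above(e), inpos(a,a), inpos(a,b), inpos(a,e), inpos(b,a), inpos(b,e), inpos(c,b), inpos(c,e), inpos(d,a), inpos(d,b), inpos(d,e), inpos(e,a), inpos(e,b), ready(b)}  (25 atoms)
goal ⊆ F1  ⇒  h_max = 1

1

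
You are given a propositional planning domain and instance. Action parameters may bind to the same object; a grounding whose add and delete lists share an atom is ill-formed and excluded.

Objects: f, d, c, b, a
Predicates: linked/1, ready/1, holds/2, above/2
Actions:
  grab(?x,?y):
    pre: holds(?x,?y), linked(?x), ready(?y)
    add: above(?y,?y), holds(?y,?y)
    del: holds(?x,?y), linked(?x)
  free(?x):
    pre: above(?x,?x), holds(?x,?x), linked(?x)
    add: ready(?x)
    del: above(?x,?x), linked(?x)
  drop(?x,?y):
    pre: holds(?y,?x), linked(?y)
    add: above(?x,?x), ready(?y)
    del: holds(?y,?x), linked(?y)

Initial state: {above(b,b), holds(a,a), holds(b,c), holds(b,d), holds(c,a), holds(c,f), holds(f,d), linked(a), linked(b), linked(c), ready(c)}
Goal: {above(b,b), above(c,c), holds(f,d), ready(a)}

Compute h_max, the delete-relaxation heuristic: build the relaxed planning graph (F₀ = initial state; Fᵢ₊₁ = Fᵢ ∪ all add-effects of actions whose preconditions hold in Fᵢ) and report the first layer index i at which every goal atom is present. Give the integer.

1

F0 = init (11 atoms)
F1 = F0 ∪ {above(a,a), above(c,c), above(d,d), above(f,f), holds(c,c), ready(a), ready(b)}  (18 atoms)
goal ⊆ F1  ⇒  h_max = 1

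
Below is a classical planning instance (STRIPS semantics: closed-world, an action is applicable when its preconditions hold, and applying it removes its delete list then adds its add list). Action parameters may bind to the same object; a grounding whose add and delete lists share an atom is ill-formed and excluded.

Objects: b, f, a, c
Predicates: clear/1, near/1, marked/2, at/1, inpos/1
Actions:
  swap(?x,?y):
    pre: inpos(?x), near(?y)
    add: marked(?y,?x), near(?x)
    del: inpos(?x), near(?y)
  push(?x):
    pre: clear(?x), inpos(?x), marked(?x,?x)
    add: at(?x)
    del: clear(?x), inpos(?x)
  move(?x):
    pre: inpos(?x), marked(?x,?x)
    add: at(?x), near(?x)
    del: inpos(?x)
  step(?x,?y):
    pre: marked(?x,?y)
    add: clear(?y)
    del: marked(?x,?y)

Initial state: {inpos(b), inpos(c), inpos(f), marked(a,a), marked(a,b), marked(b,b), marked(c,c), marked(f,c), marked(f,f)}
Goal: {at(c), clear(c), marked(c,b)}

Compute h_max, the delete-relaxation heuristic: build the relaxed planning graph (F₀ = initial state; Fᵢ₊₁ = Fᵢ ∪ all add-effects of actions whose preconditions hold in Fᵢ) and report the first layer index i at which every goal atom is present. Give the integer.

F0 = init (9 atoms)
F1 = F0 ∪ {at(b), at(c), at(f), clear(a), clear(b), clear(c), clear(f), near(b), near(c), near(f)}  (19 atoms)
F2 = F1 ∪ {marked(b,c), marked(b,f), marked(c,b), marked(c,f), marked(f,b)}  (24 atoms)
goal ⊆ F2  ⇒  h_max = 2

2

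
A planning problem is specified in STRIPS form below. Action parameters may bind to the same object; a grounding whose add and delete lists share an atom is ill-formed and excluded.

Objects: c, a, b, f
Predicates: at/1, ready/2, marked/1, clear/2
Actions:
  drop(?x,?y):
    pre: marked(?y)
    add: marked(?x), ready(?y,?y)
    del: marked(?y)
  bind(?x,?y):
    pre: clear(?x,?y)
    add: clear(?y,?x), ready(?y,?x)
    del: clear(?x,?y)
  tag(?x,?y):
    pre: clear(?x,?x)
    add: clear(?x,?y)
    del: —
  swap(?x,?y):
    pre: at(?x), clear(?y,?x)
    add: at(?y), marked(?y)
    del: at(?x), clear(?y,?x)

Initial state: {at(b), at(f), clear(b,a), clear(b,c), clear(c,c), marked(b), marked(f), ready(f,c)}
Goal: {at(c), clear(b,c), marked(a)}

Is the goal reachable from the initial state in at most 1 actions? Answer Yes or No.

No

1. drop(a,b)  →  {at(b), at(f), clear(b,a), clear(b,c), clear(c,c), marked(a), marked(f), ready(b,b), ready(f,c)}
2. tag(c,b)  →  {at(b), at(f), clear(b,a), clear(b,c), clear(c,b), clear(c,c), marked(a), marked(f), ready(b,b), ready(f,c)}
3. swap(b,c)  →  {at(c), at(f), clear(b,a), clear(b,c), clear(c,c), marked(a), marked(c), marked(f), ready(b,b), ready(f,c)}
optimal plan length = 3; 3 > 1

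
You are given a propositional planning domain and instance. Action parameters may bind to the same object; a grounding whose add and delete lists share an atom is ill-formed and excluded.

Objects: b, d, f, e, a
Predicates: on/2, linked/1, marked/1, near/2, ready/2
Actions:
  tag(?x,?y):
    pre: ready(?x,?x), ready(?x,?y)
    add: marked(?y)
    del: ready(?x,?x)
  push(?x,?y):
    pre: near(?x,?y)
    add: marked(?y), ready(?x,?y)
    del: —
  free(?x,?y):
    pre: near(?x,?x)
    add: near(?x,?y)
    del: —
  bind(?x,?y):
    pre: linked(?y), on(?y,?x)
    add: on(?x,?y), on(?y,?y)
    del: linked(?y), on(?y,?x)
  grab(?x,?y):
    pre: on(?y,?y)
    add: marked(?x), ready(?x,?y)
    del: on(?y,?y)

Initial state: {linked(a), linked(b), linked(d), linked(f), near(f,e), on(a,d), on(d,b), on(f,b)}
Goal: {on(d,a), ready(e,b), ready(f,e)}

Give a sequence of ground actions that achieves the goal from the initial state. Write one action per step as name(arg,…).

push(f,e); bind(b,d); bind(d,b); bind(d,a); grab(e,b)

1. push(f,e)  →  {linked(a), linked(b), linked(d), linked(f), marked(e), near(f,e), on(a,d), on(d,b), on(f,b), ready(f,e)}
2. bind(b,d)  →  {linked(a), linked(b), linked(f), marked(e), near(f,e), on(a,d), on(b,d), on(d,d), on(f,b), ready(f,e)}
3. bind(d,b)  →  {linked(a), linked(f), marked(e), near(f,e), on(a,d), on(b,b), on(d,b), on(d,d), on(f,b), ready(f,e)}
4. bind(d,a)  →  {linked(f), marked(e), near(f,e), on(a,a), on(b,b), on(d,a), on(d,b), on(d,d), on(f,b), ready(f,e)}
5. grab(e,b)  →  {linked(f), marked(e), near(f,e), on(a,a), on(d,a), on(d,b), on(d,d), on(f,b), ready(e,b), ready(f,e)}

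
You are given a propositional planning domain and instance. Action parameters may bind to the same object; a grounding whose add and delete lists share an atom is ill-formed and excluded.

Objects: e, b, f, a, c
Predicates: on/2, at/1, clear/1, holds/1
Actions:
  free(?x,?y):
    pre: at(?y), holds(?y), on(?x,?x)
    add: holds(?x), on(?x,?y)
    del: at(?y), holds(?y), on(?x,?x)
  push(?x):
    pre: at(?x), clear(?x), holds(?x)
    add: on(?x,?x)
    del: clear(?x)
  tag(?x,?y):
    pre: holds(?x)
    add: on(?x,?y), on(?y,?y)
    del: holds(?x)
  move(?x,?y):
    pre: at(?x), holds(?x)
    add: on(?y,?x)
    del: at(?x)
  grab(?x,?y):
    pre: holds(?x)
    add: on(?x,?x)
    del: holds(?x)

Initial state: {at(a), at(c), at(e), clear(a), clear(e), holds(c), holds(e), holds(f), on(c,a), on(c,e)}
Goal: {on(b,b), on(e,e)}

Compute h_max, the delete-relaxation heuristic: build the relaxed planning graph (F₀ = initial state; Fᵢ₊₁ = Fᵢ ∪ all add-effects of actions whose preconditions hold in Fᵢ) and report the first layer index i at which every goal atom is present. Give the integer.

F0 = init (10 atoms)
F1 = F0 ∪ {on(a,a), on(a,c), on(a,e), on(b,b), on(b,c), on(b,e), on(c,b), on(c,c), on(c,f), on(e,a), on(e,b), on(e,c), on(e,e), on(e,f), on(f,a), on(f,b), on(f,c), on(f,e), on(f,f)}  (29 atoms)
goal ⊆ F1  ⇒  h_max = 1

1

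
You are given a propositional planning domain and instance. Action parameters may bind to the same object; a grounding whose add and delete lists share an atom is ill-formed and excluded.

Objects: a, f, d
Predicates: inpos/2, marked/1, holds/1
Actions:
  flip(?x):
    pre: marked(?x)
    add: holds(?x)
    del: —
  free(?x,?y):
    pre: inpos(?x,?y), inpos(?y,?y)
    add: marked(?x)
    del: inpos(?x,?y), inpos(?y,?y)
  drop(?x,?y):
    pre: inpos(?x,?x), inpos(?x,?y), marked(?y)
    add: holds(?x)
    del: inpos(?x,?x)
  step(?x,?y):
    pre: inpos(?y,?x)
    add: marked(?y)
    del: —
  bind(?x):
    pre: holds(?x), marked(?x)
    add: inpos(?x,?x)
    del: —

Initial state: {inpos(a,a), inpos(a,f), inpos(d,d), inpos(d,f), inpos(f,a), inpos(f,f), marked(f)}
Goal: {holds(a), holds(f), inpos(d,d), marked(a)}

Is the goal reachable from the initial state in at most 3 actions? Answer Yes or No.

1. flip(f)  →  {holds(f), inpos(a,a), inpos(a,f), inpos(d,d), inpos(d,f), inpos(f,a), inpos(f,f), marked(f)}
2. free(a,a)  →  {holds(f), inpos(a,f), inpos(d,d), inpos(d,f), inpos(f,a), inpos(f,f), marked(a), marked(f)}
3. flip(a)  →  {holds(a), holds(f), inpos(a,f), inpos(d,d), inpos(d,f), inpos(f,a), inpos(f,f), marked(a), marked(f)}
optimal plan length = 3; 3 ≤ 3

Yes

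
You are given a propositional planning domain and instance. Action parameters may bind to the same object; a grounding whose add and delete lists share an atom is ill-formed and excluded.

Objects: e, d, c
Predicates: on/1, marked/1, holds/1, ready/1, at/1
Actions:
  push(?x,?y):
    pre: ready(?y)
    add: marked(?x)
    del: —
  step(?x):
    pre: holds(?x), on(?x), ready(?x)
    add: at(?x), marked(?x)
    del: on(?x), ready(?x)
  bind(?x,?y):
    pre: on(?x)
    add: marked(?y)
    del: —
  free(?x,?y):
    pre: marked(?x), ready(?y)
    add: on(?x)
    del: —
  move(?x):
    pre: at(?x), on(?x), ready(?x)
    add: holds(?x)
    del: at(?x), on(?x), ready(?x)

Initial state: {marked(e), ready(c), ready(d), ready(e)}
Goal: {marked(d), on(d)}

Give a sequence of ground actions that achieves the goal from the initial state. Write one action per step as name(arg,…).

1. push(d,e)  →  {marked(d), marked(e), ready(c), ready(d), ready(e)}
2. free(d,e)  →  {marked(d), marked(e), on(d), ready(c), ready(d), ready(e)}

push(d,e); free(d,e)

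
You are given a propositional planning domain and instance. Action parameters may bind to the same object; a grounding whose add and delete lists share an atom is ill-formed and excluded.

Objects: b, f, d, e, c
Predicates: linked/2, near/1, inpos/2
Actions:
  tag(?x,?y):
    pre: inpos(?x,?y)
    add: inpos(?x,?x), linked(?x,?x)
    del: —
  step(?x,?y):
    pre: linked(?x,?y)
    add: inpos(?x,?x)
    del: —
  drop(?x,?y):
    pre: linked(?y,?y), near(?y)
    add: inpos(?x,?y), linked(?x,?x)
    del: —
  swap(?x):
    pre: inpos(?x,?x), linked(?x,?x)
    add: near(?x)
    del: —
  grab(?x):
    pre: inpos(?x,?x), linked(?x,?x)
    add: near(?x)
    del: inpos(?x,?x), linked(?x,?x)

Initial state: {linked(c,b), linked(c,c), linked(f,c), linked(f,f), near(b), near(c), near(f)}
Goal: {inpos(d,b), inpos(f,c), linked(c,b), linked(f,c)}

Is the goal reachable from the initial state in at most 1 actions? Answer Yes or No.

1. drop(b,f)  →  {inpos(b,f), linked(b,b), linked(c,b), linked(c,c), linked(f,c), linked(f,f), near(b), near(c), near(f)}
2. drop(f,c)  →  {inpos(b,f), inpos(f,c), linked(b,b), linked(c,b), linked(c,c), linked(f,c), linked(f,f), near(b), near(c), near(f)}
3. drop(d,b)  →  {inpos(b,f), inpos(d,b), inpos(f,c), linked(b,b), linked(c,b), linked(c,c), linked(d,d), linked(f,c), linked(f,f), near(b), near(c), near(f)}
optimal plan length = 3; 3 > 1

No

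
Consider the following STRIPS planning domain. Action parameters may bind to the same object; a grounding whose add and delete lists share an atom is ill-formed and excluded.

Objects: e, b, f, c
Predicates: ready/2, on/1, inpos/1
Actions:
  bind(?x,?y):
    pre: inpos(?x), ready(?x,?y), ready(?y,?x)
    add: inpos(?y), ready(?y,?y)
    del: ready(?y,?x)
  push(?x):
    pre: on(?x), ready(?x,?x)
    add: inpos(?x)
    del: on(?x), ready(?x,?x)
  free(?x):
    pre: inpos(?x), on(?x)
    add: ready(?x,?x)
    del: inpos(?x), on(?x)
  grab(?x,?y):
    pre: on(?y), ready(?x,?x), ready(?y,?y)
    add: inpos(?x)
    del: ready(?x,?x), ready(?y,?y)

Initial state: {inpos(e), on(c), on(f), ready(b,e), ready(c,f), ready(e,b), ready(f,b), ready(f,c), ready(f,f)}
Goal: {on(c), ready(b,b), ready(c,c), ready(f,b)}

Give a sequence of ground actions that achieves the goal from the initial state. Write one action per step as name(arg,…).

bind(e,b); push(f); bind(f,c)

1. bind(e,b)  →  {inpos(b), inpos(e), on(c), on(f), ready(b,b), ready(c,f), ready(e,b), ready(f,b), ready(f,c), ready(f,f)}
2. push(f)  →  {inpos(b), inpos(e), inpos(f), on(c), ready(b,b), ready(c,f), ready(e,b), ready(f,b), ready(f,c)}
3. bind(f,c)  →  {inpos(b), inpos(c), inpos(e), inpos(f), on(c), ready(b,b), ready(c,c), ready(e,b), ready(f,b), ready(f,c)}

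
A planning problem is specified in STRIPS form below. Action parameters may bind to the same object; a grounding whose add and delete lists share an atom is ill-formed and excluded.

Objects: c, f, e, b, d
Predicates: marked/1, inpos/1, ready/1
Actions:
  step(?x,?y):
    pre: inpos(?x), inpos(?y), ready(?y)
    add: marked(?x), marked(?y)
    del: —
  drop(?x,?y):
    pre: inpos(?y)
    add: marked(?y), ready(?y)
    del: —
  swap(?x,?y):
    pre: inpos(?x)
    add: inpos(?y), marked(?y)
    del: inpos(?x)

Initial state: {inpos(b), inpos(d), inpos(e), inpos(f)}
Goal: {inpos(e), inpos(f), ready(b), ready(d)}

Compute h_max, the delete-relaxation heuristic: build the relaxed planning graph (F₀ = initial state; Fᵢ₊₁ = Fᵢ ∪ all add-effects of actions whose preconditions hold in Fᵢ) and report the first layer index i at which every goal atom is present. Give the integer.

1

F0 = init (4 atoms)
F1 = F0 ∪ {inpos(c), marked(b), marked(c), marked(d), marked(e), marked(f), ready(b), ready(d), ready(e), ready(f)}  (14 atoms)
goal ⊆ F1  ⇒  h_max = 1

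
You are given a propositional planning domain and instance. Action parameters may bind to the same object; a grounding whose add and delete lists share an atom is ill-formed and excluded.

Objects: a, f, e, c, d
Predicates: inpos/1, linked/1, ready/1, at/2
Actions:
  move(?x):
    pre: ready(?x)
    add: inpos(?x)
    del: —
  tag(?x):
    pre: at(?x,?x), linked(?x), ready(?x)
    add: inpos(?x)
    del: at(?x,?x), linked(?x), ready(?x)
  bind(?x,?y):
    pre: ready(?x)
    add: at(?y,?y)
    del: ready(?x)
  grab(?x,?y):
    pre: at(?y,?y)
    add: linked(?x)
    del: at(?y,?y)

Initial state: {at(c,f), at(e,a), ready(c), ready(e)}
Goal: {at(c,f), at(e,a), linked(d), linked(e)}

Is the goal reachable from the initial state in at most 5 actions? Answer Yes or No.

1. bind(e,a)  →  {at(a,a), at(c,f), at(e,a), ready(c)}
2. bind(c,f)  →  {at(a,a), at(c,f), at(e,a), at(f,f)}
3. grab(e,a)  →  {at(c,f), at(e,a), at(f,f), linked(e)}
4. grab(d,f)  →  {at(c,f), at(e,a), linked(d), linked(e)}
optimal plan length = 4; 4 ≤ 5

Yes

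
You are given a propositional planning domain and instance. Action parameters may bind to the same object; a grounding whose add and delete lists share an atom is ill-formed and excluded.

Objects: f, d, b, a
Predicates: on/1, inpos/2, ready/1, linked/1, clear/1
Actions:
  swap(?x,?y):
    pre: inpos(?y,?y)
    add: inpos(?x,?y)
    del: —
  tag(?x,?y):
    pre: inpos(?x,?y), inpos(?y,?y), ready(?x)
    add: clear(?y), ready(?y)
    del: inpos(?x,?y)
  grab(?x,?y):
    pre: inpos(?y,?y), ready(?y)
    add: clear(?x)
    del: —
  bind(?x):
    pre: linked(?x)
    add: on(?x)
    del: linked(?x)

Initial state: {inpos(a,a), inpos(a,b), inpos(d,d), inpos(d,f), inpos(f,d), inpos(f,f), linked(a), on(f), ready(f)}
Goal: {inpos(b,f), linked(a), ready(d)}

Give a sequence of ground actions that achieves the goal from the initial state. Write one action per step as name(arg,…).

1. swap(b,f)  →  {inpos(a,a), inpos(a,b), inpos(b,f), inpos(d,d), inpos(d,f), inpos(f,d), inpos(f,f), linked(a), on(f), ready(f)}
2. tag(f,d)  →  {clear(d), inpos(a,a), inpos(a,b), inpos(b,f), inpos(d,d), inpos(d,f), inpos(f,f), linked(a), on(f), ready(d), ready(f)}

swap(b,f); tag(f,d)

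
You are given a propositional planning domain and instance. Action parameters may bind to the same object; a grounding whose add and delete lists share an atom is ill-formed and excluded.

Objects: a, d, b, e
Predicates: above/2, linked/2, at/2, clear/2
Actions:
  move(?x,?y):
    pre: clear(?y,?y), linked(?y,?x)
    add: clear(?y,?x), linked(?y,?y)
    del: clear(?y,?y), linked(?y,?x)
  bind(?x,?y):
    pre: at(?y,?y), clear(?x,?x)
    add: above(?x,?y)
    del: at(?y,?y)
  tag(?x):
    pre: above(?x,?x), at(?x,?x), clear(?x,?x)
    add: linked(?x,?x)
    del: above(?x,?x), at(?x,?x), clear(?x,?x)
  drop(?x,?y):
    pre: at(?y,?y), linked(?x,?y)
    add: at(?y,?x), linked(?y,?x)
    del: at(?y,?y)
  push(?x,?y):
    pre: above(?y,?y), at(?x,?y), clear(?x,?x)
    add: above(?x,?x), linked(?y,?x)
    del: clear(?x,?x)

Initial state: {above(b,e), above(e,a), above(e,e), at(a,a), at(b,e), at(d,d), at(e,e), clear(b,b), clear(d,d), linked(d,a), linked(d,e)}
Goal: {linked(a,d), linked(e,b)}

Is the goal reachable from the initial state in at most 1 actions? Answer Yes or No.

1. drop(d,a)  →  {above(b,e), above(e,a), above(e,e), at(a,d), at(b,e), at(d,d), at(e,e), clear(b,b), clear(d,d), linked(a,d), linked(d,a), linked(d,e)}
2. push(b,e)  →  {above(b,b), above(b,e), above(e,a), above(e,e), at(a,d), at(b,e), at(d,d), at(e,e), clear(d,d), linked(a,d), linked(d,a), linked(d,e), linked(e,b)}
optimal plan length = 2; 2 > 1

No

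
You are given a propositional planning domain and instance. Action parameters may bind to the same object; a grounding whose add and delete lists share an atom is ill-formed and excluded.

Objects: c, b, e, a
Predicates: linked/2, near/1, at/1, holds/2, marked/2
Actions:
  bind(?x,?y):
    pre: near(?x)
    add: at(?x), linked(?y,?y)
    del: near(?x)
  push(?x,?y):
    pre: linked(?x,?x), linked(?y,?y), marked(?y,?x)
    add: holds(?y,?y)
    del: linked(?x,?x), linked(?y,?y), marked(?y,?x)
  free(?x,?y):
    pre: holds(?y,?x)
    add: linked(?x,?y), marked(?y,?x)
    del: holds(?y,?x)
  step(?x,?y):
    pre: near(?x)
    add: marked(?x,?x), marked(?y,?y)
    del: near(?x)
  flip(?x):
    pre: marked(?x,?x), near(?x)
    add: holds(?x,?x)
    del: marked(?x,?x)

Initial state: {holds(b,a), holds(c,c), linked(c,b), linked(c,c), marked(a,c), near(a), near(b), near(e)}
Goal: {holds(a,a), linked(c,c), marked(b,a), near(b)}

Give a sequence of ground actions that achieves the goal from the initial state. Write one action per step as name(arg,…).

free(a,b); step(e,a); flip(a)

1. free(a,b)  →  {holds(c,c), linked(a,b), linked(c,b), linked(c,c), marked(a,c), marked(b,a), near(a), near(b), near(e)}
2. step(e,a)  →  {holds(c,c), linked(a,b), linked(c,b), linked(c,c), marked(a,a), marked(a,c), marked(b,a), marked(e,e), near(a), near(b)}
3. flip(a)  →  {holds(a,a), holds(c,c), linked(a,b), linked(c,b), linked(c,c), marked(a,c), marked(b,a), marked(e,e), near(a), near(b)}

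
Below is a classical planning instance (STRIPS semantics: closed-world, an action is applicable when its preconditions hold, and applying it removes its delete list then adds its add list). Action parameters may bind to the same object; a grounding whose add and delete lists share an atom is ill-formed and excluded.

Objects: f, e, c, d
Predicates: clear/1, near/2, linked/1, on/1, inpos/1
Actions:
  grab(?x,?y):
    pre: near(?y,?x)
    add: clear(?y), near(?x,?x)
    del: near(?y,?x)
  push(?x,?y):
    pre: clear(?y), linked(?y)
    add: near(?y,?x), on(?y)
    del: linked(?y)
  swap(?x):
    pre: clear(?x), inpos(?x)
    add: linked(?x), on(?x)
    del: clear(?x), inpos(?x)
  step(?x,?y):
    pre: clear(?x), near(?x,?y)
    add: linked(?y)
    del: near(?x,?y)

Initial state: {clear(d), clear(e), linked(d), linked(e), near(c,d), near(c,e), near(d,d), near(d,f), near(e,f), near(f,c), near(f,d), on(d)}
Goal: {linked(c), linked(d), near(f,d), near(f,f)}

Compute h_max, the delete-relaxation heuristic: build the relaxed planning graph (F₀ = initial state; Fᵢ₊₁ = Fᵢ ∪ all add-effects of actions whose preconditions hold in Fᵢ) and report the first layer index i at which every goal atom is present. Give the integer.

2

F0 = init (12 atoms)
F1 = F0 ∪ {clear(c), clear(f), linked(f), near(c,c), near(d,c), near(d,e), near(e,c), near(e,d), near(e,e), near(f,f), on(e)}  (23 atoms)
F2 = F1 ∪ {linked(c), near(f,e), on(f)}  (26 atoms)
goal ⊆ F2  ⇒  h_max = 2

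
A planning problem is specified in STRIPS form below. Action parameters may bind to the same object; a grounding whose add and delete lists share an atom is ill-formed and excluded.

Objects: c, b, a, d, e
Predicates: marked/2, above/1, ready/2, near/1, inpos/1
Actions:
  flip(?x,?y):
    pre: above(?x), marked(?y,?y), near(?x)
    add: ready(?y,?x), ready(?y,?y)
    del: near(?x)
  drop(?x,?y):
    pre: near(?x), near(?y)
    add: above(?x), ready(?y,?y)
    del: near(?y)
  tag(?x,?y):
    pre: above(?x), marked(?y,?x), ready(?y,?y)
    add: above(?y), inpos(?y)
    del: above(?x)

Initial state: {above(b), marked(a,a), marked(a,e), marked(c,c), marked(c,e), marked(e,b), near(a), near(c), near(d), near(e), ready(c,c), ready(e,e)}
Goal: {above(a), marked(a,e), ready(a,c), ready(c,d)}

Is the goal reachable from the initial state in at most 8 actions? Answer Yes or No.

1. drop(c,a)  →  {above(b), above(c), marked(a,a), marked(a,e), marked(c,c), marked(c,e), marked(e,b), near(c), near(d), near(e), ready(a,a), ready(c,c), ready(e,e)}
2. flip(c,a)  →  {above(b), above(c), marked(a,a), marked(a,e), marked(c,c), marked(c,e), marked(e,b), near(d), near(e), ready(a,a), ready(a,c), ready(c,c), ready(e,e)}
3. drop(d,e)  →  {above(b), above(c), above(d), marked(a,a), marked(a,e), marked(c,c), marked(c,e), marked(e,b), near(d), ready(a,a), ready(a,c), ready(c,c), ready(e,e)}
4. flip(d,c)  →  {above(b), above(c), above(d), marked(a,a), marked(a,e), marked(c,c), marked(c,e), marked(e,b), ready(a,a), ready(a,c), ready(c,c), ready(c,d), ready(e,e)}
5. tag(b,e)  →  {above(c), above(d), above(e), inpos(e), marked(a,a), marked(a,e), marked(c,c), marked(c,e), marked(e,b), ready(a,a), ready(a,c), ready(c,c), ready(c,d), ready(e,e)}
6. tag(e,a)  →  {above(a), above(c), above(d), inpos(a), inpos(e), marked(a,a), marked(a,e), marked(c,c), marked(c,e), marked(e,b), ready(a,a), ready(a,c), ready(c,c), ready(c,d), ready(e,e)}
optimal plan length = 6; 6 ≤ 8

Yes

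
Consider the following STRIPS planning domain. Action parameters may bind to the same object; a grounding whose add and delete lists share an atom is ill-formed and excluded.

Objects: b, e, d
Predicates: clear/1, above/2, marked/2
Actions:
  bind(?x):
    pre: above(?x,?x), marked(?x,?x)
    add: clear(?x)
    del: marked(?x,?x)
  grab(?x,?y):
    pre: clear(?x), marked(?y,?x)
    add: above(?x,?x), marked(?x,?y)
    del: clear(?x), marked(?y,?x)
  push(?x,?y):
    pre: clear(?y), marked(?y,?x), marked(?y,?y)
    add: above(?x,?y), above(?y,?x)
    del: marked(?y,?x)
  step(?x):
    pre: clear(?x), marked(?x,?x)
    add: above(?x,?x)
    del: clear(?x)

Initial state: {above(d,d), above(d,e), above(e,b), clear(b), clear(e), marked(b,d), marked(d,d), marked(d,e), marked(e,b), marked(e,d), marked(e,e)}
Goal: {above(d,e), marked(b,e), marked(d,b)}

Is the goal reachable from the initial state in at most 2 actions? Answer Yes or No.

No

1. bind(d)  →  {above(d,d), above(d,e), above(e,b), clear(b), clear(d), clear(e), marked(b,d), marked(d,e), marked(e,b), marked(e,d), marked(e,e)}
2. grab(b,e)  →  {above(b,b), above(d,d), above(d,e), above(e,b), clear(d), clear(e), marked(b,d), marked(b,e), marked(d,e), marked(e,d), marked(e,e)}
3. grab(d,b)  →  {above(b,b), above(d,d), above(d,e), above(e,b), clear(e), marked(b,e), marked(d,b), marked(d,e), marked(e,d), marked(e,e)}
optimal plan length = 3; 3 > 2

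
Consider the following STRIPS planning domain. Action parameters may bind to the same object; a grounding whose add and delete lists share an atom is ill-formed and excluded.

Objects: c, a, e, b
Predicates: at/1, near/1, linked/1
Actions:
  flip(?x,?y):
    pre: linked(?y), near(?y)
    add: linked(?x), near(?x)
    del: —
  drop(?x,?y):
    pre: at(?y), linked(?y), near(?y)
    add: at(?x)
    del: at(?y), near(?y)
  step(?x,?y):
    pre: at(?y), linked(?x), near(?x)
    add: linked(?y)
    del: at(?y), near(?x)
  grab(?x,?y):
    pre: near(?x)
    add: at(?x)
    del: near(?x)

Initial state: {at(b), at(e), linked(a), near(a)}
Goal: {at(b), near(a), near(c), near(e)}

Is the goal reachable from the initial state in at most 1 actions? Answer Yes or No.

No

1. flip(c,a)  →  {at(b), at(e), linked(a), linked(c), near(a), near(c)}
2. flip(e,c)  →  {at(b), at(e), linked(a), linked(c), linked(e), near(a), near(c), near(e)}
optimal plan length = 2; 2 > 1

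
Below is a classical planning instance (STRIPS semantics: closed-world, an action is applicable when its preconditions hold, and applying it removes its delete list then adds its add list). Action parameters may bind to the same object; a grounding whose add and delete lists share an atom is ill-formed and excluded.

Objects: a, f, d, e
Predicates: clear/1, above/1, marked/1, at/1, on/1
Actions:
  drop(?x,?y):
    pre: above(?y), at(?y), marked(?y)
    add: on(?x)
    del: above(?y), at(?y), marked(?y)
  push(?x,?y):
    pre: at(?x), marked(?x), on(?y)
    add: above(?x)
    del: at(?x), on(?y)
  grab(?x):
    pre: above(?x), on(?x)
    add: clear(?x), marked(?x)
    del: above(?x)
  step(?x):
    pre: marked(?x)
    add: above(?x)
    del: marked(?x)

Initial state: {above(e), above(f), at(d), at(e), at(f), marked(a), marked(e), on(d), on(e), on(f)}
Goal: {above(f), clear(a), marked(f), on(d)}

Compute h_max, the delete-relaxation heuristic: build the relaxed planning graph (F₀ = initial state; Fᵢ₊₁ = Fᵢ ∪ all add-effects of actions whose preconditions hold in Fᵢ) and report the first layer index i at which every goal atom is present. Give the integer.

2

F0 = init (10 atoms)
F1 = F0 ∪ {above(a), clear(e), clear(f), marked(f), on(a)}  (15 atoms)
F2 = F1 ∪ {clear(a)}  (16 atoms)
goal ⊆ F2  ⇒  h_max = 2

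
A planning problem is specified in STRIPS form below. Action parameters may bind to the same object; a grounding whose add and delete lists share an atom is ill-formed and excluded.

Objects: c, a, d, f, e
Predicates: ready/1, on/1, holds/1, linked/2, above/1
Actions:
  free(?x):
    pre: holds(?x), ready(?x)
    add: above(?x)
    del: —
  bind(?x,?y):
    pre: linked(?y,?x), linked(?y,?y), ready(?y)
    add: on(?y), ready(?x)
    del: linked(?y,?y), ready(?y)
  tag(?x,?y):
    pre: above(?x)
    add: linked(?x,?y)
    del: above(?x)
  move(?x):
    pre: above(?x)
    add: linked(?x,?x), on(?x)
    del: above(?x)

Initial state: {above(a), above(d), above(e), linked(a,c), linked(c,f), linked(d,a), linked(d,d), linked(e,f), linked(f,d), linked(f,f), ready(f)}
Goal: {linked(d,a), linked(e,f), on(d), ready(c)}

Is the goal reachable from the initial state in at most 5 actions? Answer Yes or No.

Yes

1. bind(d,f)  →  {above(a), above(d), above(e), linked(a,c), linked(c,f), linked(d,a), linked(d,d), linked(e,f), linked(f,d), on(f), ready(d)}
2. tag(d,c)  →  {above(a), above(e), linked(a,c), linked(c,f), linked(d,a), linked(d,c), linked(d,d), linked(e,f), linked(f,d), on(f), ready(d)}
3. bind(c,d)  →  {above(a), above(e), linked(a,c), linked(c,f), linked(d,a), linked(d,c), linked(e,f), linked(f,d), on(d), on(f), ready(c)}
optimal plan length = 3; 3 ≤ 5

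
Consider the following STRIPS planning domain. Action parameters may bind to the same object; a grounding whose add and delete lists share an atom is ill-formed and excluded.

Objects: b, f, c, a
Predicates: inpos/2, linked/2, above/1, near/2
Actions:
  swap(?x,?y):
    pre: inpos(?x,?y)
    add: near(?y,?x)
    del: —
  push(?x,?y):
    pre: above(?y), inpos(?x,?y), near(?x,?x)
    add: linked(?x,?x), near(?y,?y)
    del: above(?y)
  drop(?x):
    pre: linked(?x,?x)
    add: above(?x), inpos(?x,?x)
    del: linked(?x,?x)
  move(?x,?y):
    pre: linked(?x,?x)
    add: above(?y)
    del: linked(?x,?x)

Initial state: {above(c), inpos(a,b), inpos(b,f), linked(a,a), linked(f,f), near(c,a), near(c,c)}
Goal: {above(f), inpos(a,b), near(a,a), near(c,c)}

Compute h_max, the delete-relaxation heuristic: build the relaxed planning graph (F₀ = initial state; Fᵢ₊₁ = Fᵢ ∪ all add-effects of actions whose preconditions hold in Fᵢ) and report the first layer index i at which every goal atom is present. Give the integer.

F0 = init (7 atoms)
F1 = F0 ∪ {above(a), above(b), above(f), inpos(a,a), inpos(f,f), near(b,a), near(f,b)}  (14 atoms)
F2 = F1 ∪ {near(a,a), near(f,f)}  (16 atoms)
goal ⊆ F2  ⇒  h_max = 2

2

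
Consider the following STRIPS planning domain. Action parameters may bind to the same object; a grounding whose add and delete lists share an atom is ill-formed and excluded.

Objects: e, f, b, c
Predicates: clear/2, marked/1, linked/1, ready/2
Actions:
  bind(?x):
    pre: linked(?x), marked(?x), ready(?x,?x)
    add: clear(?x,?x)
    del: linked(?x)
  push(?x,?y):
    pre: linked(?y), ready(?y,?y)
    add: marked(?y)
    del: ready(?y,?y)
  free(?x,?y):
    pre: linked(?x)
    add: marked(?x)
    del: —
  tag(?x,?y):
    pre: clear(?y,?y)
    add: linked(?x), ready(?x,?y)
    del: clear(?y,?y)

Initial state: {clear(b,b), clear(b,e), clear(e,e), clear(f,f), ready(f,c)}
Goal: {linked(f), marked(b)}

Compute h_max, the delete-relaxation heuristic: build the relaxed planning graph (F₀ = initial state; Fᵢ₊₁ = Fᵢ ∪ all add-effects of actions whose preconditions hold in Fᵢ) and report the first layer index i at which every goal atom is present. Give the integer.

2

F0 = init (5 atoms)
F1 = F0 ∪ {linked(b), linked(c), linked(e), linked(f), ready(b,b), ready(b,e), ready(b,f), ready(c,b), ready(c,e), ready(c,f), ready(e,b), ready(e,e), ready(e,f), ready(f,b), ready(f,e), ready(f,f)}  (21 atoms)
F2 = F1 ∪ {marked(b), marked(c), marked(e), marked(f)}  (25 atoms)
goal ⊆ F2  ⇒  h_max = 2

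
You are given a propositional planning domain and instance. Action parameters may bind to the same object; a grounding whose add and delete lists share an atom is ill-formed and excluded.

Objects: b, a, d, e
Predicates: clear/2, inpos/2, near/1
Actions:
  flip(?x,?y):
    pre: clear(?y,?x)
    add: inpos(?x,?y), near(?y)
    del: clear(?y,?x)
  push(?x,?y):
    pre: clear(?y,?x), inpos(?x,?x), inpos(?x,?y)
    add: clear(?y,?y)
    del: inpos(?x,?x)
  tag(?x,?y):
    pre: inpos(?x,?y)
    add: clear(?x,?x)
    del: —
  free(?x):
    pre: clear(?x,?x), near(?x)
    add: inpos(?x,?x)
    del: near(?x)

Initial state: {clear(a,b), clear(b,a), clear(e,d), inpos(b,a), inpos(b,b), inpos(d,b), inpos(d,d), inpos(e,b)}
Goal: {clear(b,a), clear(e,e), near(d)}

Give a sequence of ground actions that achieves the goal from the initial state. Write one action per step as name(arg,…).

1. tag(d,b)  →  {clear(a,b), clear(b,a), clear(d,d), clear(e,d), inpos(b,a), inpos(b,b), inpos(d,b), inpos(d,d), inpos(e,b)}
2. flip(d,d)  →  {clear(a,b), clear(b,a), clear(e,d), inpos(b,a), inpos(b,b), inpos(d,b), inpos(d,d), inpos(e,b), near(d)}
3. tag(e,b)  →  {clear(a,b), clear(b,a), clear(e,d), clear(e,e), inpos(b,a), inpos(b,b), inpos(d,b), inpos(d,d), inpos(e,b), near(d)}

tag(d,b); flip(d,d); tag(e,b)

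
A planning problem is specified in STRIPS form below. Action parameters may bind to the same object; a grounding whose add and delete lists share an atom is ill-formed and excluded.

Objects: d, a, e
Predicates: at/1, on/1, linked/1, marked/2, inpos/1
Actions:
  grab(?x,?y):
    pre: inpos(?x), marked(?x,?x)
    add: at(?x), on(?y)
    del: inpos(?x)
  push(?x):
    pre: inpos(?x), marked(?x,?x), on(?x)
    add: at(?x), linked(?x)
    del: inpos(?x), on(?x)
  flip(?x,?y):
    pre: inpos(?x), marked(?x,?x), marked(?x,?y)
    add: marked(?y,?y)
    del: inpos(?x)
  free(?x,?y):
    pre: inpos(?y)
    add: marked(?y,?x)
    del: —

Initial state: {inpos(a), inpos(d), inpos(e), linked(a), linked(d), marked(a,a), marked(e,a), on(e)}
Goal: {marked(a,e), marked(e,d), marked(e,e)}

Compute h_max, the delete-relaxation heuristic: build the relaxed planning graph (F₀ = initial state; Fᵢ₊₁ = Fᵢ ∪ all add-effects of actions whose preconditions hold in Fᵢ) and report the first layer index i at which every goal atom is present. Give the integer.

F0 = init (8 atoms)
F1 = F0 ∪ {at(a), marked(a,d), marked(a,e), marked(d,a), marked(d,d), marked(d,e), marked(e,d), marked(e,e), on(a), on(d)}  (18 atoms)
goal ⊆ F1  ⇒  h_max = 1

1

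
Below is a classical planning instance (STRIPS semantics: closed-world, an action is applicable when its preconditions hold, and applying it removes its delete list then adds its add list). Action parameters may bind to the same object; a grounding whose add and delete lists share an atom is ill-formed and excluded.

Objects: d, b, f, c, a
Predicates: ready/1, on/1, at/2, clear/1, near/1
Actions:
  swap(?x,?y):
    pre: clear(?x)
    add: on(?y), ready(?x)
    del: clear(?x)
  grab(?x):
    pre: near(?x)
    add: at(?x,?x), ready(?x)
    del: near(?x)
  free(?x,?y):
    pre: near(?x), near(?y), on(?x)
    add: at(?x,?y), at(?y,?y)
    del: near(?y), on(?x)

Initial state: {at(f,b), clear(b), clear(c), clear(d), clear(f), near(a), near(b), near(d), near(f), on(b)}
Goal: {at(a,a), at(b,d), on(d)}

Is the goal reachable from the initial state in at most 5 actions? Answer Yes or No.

Yes

1. swap(d,d)  →  {at(f,b), clear(b), clear(c), clear(f), near(a), near(b), near(d), near(f), on(b), on(d), ready(d)}
2. grab(a)  →  {at(a,a), at(f,b), clear(b), clear(c), clear(f), near(b), near(d), near(f), on(b), on(d), ready(a), ready(d)}
3. free(b,d)  →  {at(a,a), at(b,d), at(d,d), at(f,b), clear(b), clear(c), clear(f), near(b), near(f), on(d), ready(a), ready(d)}
optimal plan length = 3; 3 ≤ 5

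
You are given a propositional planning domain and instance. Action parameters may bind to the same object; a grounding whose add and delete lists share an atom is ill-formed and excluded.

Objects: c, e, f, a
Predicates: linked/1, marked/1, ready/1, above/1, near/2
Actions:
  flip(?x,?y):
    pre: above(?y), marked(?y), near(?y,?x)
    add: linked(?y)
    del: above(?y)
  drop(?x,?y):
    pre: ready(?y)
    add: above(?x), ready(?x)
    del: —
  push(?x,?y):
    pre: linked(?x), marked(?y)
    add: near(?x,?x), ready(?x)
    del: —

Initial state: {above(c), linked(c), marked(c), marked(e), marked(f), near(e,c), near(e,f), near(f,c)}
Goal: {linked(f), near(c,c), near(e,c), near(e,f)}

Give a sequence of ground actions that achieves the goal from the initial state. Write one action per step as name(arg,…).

1. push(c,c)  →  {above(c), linked(c), marked(c), marked(e), marked(f), near(c,c), near(e,c), near(e,f), near(f,c), ready(c)}
2. drop(f,c)  →  {above(c), above(f), linked(c), marked(c), marked(e), marked(f), near(c,c), near(e,c), near(e,f), near(f,c), ready(c), ready(f)}
3. flip(c,f)  →  {above(c), linked(c), linked(f), marked(c), marked(e), marked(f), near(c,c), near(e,c), near(e,f), near(f,c), ready(c), ready(f)}

push(c,c); drop(f,c); flip(c,f)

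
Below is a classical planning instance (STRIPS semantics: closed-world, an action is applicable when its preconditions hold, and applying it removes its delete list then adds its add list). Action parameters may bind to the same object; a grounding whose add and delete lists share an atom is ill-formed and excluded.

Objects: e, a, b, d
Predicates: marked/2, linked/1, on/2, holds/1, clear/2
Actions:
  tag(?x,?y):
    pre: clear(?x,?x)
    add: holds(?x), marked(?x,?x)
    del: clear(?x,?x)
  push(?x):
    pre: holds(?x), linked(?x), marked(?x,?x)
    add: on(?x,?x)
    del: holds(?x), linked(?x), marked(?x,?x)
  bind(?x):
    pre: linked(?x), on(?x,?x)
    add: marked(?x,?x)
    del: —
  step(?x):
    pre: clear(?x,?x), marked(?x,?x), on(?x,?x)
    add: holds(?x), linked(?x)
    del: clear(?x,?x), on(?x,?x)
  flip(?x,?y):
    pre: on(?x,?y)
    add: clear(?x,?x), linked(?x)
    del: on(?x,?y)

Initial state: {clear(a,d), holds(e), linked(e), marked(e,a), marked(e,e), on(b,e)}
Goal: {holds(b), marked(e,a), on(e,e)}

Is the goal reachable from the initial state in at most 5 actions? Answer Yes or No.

1. push(e)  →  {clear(a,d), marked(e,a), on(b,e), on(e,e)}
2. flip(b,e)  →  {clear(a,d), clear(b,b), linked(b), marked(e,a), on(e,e)}
3. tag(b,e)  →  {clear(a,d), holds(b), linked(b), marked(b,b), marked(e,a), on(e,e)}
optimal plan length = 3; 3 ≤ 5

Yes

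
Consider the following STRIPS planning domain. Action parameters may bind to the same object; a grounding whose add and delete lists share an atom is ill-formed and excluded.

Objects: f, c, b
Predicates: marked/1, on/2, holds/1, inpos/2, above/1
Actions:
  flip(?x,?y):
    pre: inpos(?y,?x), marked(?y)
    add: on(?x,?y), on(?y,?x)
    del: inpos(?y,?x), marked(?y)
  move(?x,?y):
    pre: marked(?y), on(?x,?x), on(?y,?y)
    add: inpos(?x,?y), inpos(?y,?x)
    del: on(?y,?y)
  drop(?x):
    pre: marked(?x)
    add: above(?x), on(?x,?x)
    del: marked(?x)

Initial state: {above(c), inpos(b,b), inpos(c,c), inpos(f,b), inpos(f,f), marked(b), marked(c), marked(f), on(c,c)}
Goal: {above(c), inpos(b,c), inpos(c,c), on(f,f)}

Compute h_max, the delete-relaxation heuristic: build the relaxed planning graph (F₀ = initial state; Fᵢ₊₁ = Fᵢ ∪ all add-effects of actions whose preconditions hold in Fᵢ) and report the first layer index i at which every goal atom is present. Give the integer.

2

F0 = init (9 atoms)
F1 = F0 ∪ {above(b), above(f), on(b,b), on(b,f), on(f,b), on(f,f)}  (15 atoms)
F2 = F1 ∪ {inpos(b,c), inpos(b,f), inpos(c,b), inpos(c,f), inpos(f,c)}  (20 atoms)
goal ⊆ F2  ⇒  h_max = 2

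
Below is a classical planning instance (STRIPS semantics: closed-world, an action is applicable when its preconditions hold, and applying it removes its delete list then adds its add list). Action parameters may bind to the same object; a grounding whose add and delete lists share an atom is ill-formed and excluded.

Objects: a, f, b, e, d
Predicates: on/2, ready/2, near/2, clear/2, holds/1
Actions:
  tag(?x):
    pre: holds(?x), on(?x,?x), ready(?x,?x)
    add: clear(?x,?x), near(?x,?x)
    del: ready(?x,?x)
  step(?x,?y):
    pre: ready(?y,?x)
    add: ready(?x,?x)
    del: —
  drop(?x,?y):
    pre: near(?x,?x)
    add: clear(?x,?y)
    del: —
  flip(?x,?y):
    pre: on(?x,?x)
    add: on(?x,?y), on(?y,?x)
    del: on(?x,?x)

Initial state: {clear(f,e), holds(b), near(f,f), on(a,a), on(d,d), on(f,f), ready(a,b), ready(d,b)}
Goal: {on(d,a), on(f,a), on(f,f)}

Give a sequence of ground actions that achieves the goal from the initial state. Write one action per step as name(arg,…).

1. flip(a,f)  →  {clear(f,e), holds(b), near(f,f), on(a,f), on(d,d), on(f,a), on(f,f), ready(a,b), ready(d,b)}
2. flip(d,a)  →  {clear(f,e), holds(b), near(f,f), on(a,d), on(a,f), on(d,a), on(f,a), on(f,f), ready(a,b), ready(d,b)}

flip(a,f); flip(d,a)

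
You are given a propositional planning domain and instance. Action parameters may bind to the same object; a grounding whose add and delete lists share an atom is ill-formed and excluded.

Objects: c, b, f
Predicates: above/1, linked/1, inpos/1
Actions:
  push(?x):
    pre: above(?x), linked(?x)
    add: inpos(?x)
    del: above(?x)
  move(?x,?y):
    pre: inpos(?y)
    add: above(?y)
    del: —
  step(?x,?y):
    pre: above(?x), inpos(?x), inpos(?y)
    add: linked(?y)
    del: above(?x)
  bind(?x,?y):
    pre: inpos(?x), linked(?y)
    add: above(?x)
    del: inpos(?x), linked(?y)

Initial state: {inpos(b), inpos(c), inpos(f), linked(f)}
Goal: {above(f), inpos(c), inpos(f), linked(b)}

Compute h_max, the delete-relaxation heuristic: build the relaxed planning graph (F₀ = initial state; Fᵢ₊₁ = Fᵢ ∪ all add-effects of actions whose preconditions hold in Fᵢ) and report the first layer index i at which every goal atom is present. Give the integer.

2

F0 = init (4 atoms)
F1 = F0 ∪ {above(b), above(c), above(f)}  (7 atoms)
F2 = F1 ∪ {linked(b), linked(c)}  (9 atoms)
goal ⊆ F2  ⇒  h_max = 2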